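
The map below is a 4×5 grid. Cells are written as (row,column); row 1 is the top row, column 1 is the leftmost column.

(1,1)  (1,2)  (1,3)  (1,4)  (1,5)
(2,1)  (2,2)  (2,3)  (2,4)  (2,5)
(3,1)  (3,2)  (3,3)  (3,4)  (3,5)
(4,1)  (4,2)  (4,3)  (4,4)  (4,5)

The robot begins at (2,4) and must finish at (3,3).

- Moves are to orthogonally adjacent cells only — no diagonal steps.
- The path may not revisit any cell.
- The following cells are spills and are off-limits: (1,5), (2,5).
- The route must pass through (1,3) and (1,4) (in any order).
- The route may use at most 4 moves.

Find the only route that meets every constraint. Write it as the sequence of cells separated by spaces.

The 4-move cap with required stops at (1,3), (1,4) leaves no slack for detours.
Route from (2,4): up to (1,4), left to (1,3), 2× down (reaching (3,3)) — 4 moves in all.
Check: all required cells visited; 4 ≤ 4 moves.

(2,4) (1,4) (1,3) (2,3) (3,3)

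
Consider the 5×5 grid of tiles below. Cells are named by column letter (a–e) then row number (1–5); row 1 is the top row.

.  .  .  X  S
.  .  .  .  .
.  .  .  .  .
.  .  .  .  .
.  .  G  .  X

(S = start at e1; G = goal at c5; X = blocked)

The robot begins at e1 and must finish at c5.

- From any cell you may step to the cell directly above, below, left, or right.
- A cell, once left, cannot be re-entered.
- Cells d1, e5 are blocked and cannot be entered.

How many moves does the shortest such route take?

The Manhattan distance from e1 to c5 is |1−5| + |5−3| = 6, so at least 6 moves are needed.
A route of 6 moves achieves this: e1 → e2 → e3 → e4 → d4 → d5 → c5.
Since 6 matches the lower bound, it is optimal.

6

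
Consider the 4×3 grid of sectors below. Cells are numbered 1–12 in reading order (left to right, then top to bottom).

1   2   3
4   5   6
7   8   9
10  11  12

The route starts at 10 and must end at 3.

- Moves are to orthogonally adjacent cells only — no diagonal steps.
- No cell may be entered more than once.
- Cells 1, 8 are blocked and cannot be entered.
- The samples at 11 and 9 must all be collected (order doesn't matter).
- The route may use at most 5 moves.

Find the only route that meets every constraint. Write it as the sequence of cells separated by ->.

10 -> 11 -> 12 -> 9 -> 6 -> 3

Any route must reach 11 and 9 and still end at 3 within 5 moves, so the order of the required stops is forced.
Route from 10: right 2 to 12, up 3 to 3 — 5 moves in all.
Check: all required cells visited; 5 ≤ 5 moves.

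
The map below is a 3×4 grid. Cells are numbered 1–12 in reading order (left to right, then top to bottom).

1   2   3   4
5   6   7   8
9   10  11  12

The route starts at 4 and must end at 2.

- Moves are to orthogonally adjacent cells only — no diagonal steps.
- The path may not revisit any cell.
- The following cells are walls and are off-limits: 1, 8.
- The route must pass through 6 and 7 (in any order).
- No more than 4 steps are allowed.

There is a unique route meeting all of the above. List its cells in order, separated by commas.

4, 3, 7, 6, 2

The 4-move cap with required stops at 6, 7 leaves no slack for detours.
Route from 4: left 1 to 3, down 1 to 7, left 1 to 6, up 1 to 2 — 4 moves in all.
Check: all required cells visited; 4 ≤ 4 moves.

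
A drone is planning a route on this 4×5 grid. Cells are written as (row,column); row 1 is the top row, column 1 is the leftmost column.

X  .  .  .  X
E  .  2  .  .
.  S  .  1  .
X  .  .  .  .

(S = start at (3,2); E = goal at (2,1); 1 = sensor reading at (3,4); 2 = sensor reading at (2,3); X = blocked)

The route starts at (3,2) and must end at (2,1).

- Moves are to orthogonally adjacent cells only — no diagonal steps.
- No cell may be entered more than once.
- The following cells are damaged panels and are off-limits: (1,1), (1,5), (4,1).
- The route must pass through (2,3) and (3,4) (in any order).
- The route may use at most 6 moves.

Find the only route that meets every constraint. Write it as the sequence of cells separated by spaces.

(3,2) (3,3) (3,4) (2,4) (2,3) (2,2) (2,1)

The 6-move cap with required stops at (2,3), (3,4) leaves no slack for detours.
Route from (3,2): right 2 to (3,4), up 1 to (2,4), left 3 to (2,1) — 6 moves in all.
Check: all required cells visited; 6 ≤ 6 moves.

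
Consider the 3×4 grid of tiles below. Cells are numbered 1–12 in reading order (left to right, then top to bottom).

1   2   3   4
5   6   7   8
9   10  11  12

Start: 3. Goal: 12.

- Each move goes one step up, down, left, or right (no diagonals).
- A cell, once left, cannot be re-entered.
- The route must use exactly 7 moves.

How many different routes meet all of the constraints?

8

Need simple routes of exactly 7 moves from 3 to 12 (Manhattan distance 3, so 2 moves are spent on a detour and 2 undoing it).
Enumerating: 3 7 6 5 9 10 11 12 | 3 2 6 10 11 7 8 12 | 3 2 6 5 9 10 11 12 | 3 2 1 5 9 10 11 12 | 3 2 1 5 6 10 11 12 | 3 2 1 5 6 7 11 12 | 3 2 1 5 6 7 8 12 | 3 4 8 7 6 10 11 12.
That gives 8 routes.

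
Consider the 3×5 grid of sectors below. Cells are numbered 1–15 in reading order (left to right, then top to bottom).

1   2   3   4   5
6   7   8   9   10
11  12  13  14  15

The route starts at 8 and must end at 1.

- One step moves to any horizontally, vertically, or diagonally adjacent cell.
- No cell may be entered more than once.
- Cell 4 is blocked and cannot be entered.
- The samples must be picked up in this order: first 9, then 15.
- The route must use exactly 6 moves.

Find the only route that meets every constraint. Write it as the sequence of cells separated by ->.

8 -> 9 -> 15 -> 14 -> 13 -> 7 -> 1

The waypoints must appear in the order 9, 15, with no cell reused.
Route from 8: right to 9, down-right to 15, 2× left (reaching 13), 2× up-left (reaching 1) — 6 moves in all.
Check: order respected (9 at step 1, 15 at step 2); 6 moves as required.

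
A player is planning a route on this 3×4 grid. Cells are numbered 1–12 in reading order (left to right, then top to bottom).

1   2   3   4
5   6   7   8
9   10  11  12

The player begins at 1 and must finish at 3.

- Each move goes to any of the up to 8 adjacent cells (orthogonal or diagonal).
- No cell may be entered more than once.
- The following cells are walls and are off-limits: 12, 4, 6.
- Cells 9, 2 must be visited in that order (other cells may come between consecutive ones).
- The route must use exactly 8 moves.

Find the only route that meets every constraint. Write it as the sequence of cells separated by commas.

1, 5, 9, 10, 11, 8, 7, 2, 3

The waypoints must appear in the order 9, 2, with no cell reused.
Route from 1: down 2 to 9, right 2 to 11, up-right 1 to 8, left 1 to 7, up-left 1 to 2, right 1 to 3 — 8 moves in all.
Check: order respected (9 at step 2, 2 at step 7); 8 moves as required.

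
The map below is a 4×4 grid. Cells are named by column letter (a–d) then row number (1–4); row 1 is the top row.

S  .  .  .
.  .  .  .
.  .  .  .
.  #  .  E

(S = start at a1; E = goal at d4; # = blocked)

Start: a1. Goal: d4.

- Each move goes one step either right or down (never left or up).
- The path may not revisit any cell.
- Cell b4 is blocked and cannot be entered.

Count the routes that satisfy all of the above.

A right/down-only route from a1 to d4 makes exactly 3 down-moves and 3 right-moves in some order.
With no other constraints that would be C(6,3) = 20 routes.
Subtract routes through each blocked cell (inclusion–exclusion for overlaps): − through b4: 4 → 16.
That gives 16 routes.

16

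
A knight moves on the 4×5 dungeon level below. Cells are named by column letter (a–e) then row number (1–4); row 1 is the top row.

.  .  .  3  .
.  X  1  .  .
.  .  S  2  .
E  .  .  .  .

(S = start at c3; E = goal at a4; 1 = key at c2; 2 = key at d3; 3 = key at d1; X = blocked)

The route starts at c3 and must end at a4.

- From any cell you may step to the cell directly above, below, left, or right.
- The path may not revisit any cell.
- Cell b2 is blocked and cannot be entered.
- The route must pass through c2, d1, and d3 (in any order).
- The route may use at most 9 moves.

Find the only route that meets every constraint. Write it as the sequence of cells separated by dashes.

The budget equals the shortest possible length, so every move has to be on a shortest route through the required cells.
Route from c3: 2× up (reaching c1), right to d1, 3× down (reaching d4), 3× left (reaching a4) — 9 moves in all.
Check: all required cells visited; 9 ≤ 9 moves.

c3 - c2 - c1 - d1 - d2 - d3 - d4 - c4 - b4 - a4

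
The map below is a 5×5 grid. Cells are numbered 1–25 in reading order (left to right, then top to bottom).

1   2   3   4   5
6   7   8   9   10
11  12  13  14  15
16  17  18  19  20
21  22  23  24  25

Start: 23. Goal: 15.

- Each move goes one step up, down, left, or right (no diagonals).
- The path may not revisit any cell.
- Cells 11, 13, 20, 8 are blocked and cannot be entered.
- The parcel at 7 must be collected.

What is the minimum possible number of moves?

10

Any route passes through 7 somewhere between 23 and 15. Summing Manhattan distances along the two legs (23 → 7 → 15) gives a lower bound of 4 + 4 = 8 moves.
That bound ignores the blocked cells. Measuring each leg by the fewest moves that actually steer around them (23→7: 4; 7→15: 6) raises the lower bound to 10.
A route of 10 moves exists: 23 → 18 → 17 → 12 → 7 → 2 → 3 → 4 → 9 → 14 → 15.
Since 10 matches that lower bound, it is optimal.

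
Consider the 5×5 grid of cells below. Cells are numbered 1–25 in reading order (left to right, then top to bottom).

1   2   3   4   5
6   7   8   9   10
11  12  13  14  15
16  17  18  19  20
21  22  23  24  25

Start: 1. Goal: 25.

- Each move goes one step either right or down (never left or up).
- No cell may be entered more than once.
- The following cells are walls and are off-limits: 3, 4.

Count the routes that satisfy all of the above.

55

A right/down-only route from 1 to 25 makes exactly 4 down-moves and 4 right-moves in some order.
With no other constraints that would be C(8,4) = 70 routes.
Subtract routes through each blocked cell (inclusion–exclusion for overlaps): − through 3: 15 − through 4: 5 + through 3&4: 5 → 55.
That gives 55 routes.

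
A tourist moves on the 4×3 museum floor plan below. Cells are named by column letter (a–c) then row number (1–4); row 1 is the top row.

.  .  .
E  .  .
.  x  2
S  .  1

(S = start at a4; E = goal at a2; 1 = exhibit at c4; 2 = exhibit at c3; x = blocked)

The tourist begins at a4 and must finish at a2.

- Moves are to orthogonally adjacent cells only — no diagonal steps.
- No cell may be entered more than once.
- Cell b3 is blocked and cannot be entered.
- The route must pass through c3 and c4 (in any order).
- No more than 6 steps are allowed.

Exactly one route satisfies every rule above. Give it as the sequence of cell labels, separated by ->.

a4 -> b4 -> c4 -> c3 -> c2 -> b2 -> a2

The budget equals the shortest possible length, so every move has to be on a shortest route through the required cells.
Route from a4: 2× right (reaching c4), 2× up (reaching c2), 2× left (reaching a2) — 6 moves in all.
Check: all required cells visited; 6 ≤ 6 moves.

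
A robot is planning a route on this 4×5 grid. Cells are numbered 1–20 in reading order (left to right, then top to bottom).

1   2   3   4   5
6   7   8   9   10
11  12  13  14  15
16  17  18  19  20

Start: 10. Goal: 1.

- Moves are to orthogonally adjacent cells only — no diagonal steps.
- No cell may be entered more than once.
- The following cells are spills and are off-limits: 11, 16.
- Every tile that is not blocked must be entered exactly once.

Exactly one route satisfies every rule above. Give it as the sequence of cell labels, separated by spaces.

10 5 4 9 14 15 20 19 18 17 12 13 8 3 2 7 6 1

Need to visit all 18 open cells exactly once, starting at 10 and ending at 1.
Cell 17 has only two open neighbours (12 and 18), so the path must pass straight through it: one of those is the cell it's entered from and the other is where it exits.
Route from 10: up to 5, left to 4, 2× down (reaching 14), right to 15, down to 20, 3× left (reaching 17), up to 12, right to 13, 2× up (reaching 3), left to 2, down to 7, left to 6, up to 1 — 17 moves in all.
Check: all 18 open cells covered.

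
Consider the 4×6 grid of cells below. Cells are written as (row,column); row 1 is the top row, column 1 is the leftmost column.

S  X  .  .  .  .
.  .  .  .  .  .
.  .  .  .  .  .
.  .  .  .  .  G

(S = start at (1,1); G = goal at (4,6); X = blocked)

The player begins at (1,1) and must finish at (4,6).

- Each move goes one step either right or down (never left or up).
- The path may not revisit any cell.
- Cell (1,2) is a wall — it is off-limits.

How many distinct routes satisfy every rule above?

21

A right/down-only route from (1,1) to (4,6) makes exactly 3 down-moves and 5 right-moves in some order.
With no other constraints that would be C(8,3) = 56 routes.
Subtract routes through each blocked cell (inclusion–exclusion for overlaps): − through (1,2): 35 → 21.
That gives 21 routes.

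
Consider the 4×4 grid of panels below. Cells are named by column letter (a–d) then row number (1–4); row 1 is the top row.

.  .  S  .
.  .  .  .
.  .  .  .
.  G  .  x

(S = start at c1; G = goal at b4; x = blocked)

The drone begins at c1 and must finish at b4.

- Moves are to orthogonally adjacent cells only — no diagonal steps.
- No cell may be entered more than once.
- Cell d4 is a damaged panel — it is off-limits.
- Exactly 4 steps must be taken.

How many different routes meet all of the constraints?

Need simple routes of exactly 4 moves from c1 to b4 (Manhattan distance 4, so 0 moves are spent on a detour and 0 undoing it).
Enumerating: c1 c2 c3 c4 b4 | c1 c2 c3 b3 b4 | c1 c2 b2 b3 b4 | c1 b1 b2 b3 b4.
That gives 4 routes.

4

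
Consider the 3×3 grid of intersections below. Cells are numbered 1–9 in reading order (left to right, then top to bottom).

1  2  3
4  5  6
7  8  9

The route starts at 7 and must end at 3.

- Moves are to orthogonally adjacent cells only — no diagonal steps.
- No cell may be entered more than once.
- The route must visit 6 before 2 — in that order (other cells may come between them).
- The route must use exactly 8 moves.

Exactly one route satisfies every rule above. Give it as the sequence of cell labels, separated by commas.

7, 8, 9, 6, 5, 4, 1, 2, 3

The waypoints must appear in the order 6, 2, with no cell reused.
Route from 7: 2× right (reaching 9), up to 6, 2× left (reaching 4), up to 1, 2× right (reaching 3) — 8 moves in all.
Check: order respected (6 at step 3, 2 at step 7); 8 moves as required.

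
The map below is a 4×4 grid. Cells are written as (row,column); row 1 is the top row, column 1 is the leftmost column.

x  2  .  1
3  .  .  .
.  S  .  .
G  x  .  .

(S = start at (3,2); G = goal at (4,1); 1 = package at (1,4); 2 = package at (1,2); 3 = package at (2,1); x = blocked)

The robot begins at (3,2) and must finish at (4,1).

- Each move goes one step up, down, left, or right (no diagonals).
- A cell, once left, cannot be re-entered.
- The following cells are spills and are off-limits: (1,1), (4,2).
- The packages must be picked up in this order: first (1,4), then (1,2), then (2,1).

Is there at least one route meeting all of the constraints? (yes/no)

yes

One route that works: (3,2) → (3,3) → (2,3) → (2,4) → (1,4) → (1,3) → (1,2) → (2,2) → (2,1) → (3,1) → (4,1).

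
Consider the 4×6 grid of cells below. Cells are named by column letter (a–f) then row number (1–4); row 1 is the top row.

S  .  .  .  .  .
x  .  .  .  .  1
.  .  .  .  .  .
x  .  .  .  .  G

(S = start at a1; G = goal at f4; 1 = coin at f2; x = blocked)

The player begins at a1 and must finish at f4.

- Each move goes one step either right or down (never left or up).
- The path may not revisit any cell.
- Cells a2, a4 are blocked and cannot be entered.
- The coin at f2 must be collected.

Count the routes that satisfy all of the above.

5

A right/down-only route from a1 to f4 makes exactly 3 down-moves and 5 right-moves in some order.
With no other constraints that would be C(8,3) = 56 routes.
Split at f2 and multiply the segment counts (each segment already excludes blocked cells): a1→f2: 5; f2→f4: 1; product = 5.
That gives 5 routes.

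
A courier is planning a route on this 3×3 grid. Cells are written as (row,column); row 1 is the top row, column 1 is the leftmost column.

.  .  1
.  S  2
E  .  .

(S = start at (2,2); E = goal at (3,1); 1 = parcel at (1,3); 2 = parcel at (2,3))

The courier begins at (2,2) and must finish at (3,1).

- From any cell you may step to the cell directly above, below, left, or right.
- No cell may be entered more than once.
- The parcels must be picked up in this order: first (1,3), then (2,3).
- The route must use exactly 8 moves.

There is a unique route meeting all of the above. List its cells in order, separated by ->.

The waypoints must appear in the order (1,3), (2,3), with no cell reused.
Route from (2,2): left to (2,1), up to (1,1), 2× right (reaching (1,3)), 2× down (reaching (3,3)), 2× left (reaching (3,1)) — 8 moves in all.
Check: order respected (1 at step 4, 2 at step 5); 8 moves as required.

(2,2) -> (2,1) -> (1,1) -> (1,2) -> (1,3) -> (2,3) -> (3,3) -> (3,2) -> (3,1)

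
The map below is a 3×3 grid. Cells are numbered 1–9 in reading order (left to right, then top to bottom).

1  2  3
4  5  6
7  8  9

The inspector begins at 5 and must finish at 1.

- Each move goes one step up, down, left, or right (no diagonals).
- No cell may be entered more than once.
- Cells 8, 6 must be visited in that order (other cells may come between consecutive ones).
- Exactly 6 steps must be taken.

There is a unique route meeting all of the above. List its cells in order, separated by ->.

5 -> 8 -> 9 -> 6 -> 3 -> 2 -> 1

The waypoints must appear in the order 8, 6, with no cell reused.
Route from 5: down 1 to 8, right 1 to 9, up 2 to 3, left 2 to 1 — 6 moves in all.
Check: order respected (8 at step 1, 6 at step 3); 6 moves as required.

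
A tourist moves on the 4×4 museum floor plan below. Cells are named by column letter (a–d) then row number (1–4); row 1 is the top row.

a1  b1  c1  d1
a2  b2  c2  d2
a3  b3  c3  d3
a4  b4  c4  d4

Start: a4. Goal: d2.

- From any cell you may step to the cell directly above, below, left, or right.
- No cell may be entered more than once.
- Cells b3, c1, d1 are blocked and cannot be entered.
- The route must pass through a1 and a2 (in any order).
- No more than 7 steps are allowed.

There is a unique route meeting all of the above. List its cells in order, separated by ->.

The budget equals the shortest possible length, so every move has to be on a shortest route through the required cells.
Route from a4: 3× up (reaching a1), right to b1, down to b2, 2× right (reaching d2) — 7 moves in all.
Check: all required cells visited; 7 ≤ 7 moves.

a4 -> a3 -> a2 -> a1 -> b1 -> b2 -> c2 -> d2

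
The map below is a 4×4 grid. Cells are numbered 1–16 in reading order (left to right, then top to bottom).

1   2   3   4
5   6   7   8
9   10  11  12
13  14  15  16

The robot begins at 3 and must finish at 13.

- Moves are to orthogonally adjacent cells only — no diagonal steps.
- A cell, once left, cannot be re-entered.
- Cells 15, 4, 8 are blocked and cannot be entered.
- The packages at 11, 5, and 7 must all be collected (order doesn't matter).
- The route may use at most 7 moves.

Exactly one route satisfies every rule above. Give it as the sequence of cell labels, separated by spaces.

3 7 11 10 6 5 9 13

The 7-move cap with required stops at 11, 5, 7 leaves no slack for detours.
Route from 3: 2× down (reaching 11), left to 10, up to 6, left to 5, 2× down (reaching 13) — 7 moves in all.
Check: all required cells visited; 7 ≤ 7 moves.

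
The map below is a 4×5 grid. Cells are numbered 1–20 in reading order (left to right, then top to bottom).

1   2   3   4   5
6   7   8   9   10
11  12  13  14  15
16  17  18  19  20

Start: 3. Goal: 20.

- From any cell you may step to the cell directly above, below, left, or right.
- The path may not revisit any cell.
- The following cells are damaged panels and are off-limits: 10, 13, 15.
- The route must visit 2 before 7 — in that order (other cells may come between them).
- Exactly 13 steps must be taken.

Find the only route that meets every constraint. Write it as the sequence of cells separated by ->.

3 -> 2 -> 1 -> 6 -> 11 -> 16 -> 17 -> 12 -> 7 -> 8 -> 9 -> 14 -> 19 -> 20

The waypoints must appear in the order 2, 7, with no cell reused.
Route from 3: 2× left (reaching 1), 3× down (reaching 16), right to 17, 2× up (reaching 7), 2× right (reaching 9), 2× down (reaching 19), right to 20 — 13 moves in all.
Check: order respected (2 at step 1, 7 at step 8); 13 moves as required.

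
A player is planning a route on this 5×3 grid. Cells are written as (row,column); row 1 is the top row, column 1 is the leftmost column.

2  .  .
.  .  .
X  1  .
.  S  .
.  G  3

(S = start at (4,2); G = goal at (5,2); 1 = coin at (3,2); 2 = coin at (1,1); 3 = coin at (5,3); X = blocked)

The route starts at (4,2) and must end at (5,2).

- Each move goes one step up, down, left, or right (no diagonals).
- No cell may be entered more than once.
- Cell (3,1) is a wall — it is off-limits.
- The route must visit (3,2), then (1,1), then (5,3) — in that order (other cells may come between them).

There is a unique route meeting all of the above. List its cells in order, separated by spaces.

(4,2) (3,2) (2,2) (2,1) (1,1) (1,2) (1,3) (2,3) (3,3) (4,3) (5,3) (5,2)

The waypoints must appear in the order (3,2), (1,1), (5,3), with no cell reused.
Route from (4,2): up 2 to (2,2), left 1 to (2,1), up 1 to (1,1), right 2 to (1,3), down 4 to (5,3), left 1 to (5,2) — 11 moves in all.
Check: order respected (1 at step 1, 2 at step 4, 3 at step 10).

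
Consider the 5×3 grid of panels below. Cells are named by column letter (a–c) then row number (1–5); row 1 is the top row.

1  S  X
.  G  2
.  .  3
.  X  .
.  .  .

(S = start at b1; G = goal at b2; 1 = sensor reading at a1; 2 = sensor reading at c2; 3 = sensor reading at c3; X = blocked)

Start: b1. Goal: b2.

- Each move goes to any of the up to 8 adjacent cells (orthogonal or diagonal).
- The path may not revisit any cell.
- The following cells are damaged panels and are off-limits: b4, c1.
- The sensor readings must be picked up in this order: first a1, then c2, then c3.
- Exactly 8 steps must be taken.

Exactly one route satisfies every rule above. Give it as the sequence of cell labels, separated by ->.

b1 -> a1 -> a2 -> a3 -> a4 -> b3 -> c2 -> c3 -> b2

The waypoints must appear in the order a1, c2, c3, with no cell reused.
Route from b1: left to a1, 3× down (reaching a4), 2× up-right (reaching c2), down to c3, up-left to b2 — 8 moves in all.
Check: order respected (1 at step 1, 2 at step 6, 3 at step 7); 8 moves as required.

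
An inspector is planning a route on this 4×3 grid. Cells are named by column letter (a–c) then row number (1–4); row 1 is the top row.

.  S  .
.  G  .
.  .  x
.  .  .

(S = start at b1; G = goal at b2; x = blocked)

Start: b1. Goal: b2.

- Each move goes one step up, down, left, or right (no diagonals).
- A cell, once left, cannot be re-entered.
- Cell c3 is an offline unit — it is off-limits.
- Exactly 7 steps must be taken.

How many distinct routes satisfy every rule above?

Need simple routes of exactly 7 moves from b1 to b2 (Manhattan distance 1, so 3 moves are spent on a detour and 3 undoing it).
Enumerating: b1 a1 a2 a3 a4 b4 b3 b2.
That gives 1 route.

1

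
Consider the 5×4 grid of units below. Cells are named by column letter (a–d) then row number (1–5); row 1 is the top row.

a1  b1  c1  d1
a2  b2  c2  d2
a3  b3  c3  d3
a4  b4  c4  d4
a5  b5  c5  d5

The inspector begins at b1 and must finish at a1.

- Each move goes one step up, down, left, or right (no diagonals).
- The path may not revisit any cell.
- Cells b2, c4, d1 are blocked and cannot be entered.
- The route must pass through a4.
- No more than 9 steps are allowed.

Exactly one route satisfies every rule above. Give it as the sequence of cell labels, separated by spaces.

The budget equals the shortest possible length, so every move has to be on a shortest route through the required cells.
Route from b1: right 1 to c1, down 2 to c3, left 1 to b3, down 1 to b4, left 1 to a4, up 3 to a1 — 9 moves in all.
Check: all required cells visited; 9 ≤ 9 moves.

b1 c1 c2 c3 b3 b4 a4 a3 a2 a1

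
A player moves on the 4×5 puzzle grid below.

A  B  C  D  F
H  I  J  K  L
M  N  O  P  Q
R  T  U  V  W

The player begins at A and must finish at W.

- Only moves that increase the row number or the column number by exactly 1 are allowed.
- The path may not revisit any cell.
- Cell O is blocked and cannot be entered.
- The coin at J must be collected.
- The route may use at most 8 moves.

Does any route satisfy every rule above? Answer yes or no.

One route that works: A → H → I → J → K → P → V → W.

yes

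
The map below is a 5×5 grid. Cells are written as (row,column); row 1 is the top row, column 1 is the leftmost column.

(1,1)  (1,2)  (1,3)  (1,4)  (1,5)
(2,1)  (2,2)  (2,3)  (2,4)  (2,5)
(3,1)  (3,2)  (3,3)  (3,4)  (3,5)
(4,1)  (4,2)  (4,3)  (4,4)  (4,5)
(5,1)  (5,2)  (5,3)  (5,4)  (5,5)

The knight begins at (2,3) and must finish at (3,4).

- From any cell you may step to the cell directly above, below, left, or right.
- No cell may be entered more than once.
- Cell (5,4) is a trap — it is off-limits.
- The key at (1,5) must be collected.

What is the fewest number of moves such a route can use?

6

Any route passes through (1,5) somewhere between (2,3) and (3,4). Summing Manhattan distances along the two legs ((2,3) → (1,5) → (3,4)) gives a lower bound of 3 + 3 = 6 moves.
A route of 6 moves achieves this: (2,3) → (1,3) → (1,4) → (1,5) → (2,5) → (3,5) → (3,4).
Since 6 matches the lower bound, it is optimal.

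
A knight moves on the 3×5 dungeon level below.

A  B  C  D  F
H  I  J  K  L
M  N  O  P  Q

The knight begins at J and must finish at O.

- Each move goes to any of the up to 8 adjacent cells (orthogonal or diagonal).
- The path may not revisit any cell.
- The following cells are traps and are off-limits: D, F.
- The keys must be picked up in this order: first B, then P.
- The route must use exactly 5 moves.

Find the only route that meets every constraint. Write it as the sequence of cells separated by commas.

The waypoints must appear in the order B, P, with no cell reused.
Route from J: up-left to B, right to C, down-right to K, down to P, left to O — 5 moves in all.
Check: order respected (B at step 1, P at step 4); 5 moves as required.

J, B, C, K, P, O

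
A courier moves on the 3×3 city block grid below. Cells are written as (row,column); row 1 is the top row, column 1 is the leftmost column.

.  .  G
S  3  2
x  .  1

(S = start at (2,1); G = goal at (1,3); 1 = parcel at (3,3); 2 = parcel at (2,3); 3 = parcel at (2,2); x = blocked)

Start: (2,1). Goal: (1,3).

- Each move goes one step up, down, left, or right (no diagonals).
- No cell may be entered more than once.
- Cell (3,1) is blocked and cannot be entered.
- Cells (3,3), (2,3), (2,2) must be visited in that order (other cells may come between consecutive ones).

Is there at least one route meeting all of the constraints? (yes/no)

no

Ignoring the required order, 2 revisit-free routes from (2,1) to (1,3) pass through all of (3,3), (2,3), and (2,2); the waypoint orders that occur are (2,2) → (3,3) → (2,3) (2) — never (3,3) → (2,3) → (2,2).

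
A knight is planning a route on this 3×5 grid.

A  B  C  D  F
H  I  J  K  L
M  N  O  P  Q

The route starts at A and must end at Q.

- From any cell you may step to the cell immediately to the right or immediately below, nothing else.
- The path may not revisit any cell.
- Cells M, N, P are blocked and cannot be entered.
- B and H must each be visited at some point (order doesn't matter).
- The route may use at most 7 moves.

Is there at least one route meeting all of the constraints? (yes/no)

no

H is below but to the left of B: going B → H would need a leftward move and H → B an upward move, so no right/down-only route can visit both required cells.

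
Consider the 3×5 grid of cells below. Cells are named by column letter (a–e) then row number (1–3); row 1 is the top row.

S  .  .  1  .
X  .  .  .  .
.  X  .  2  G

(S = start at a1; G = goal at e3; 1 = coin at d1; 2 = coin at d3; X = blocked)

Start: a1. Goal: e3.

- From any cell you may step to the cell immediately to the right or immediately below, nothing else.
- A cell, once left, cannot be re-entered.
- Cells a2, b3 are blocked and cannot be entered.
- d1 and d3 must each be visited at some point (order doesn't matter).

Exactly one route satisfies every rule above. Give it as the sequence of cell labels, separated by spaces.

Moves only go right or down, so the column and row indices never decrease.
Route from a1: 3× right (reaching d1), 2× down (reaching d3), right to e3 — 6 moves in all.
Check: all required cells visited.

a1 b1 c1 d1 d2 d3 e3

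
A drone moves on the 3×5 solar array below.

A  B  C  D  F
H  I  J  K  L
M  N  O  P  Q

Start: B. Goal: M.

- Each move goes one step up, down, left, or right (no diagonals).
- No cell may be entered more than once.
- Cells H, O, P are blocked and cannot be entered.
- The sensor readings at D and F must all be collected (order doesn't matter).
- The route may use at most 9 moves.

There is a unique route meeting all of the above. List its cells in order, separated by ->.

B -> C -> D -> F -> L -> K -> J -> I -> N -> M

The budget equals the shortest possible length, so every move has to be on a shortest route through the required cells.
Route from B: 3× right (reaching F), down to L, 3× left (reaching I), down to N, left to M — 9 moves in all.
Check: all required cells visited; 9 ≤ 9 moves.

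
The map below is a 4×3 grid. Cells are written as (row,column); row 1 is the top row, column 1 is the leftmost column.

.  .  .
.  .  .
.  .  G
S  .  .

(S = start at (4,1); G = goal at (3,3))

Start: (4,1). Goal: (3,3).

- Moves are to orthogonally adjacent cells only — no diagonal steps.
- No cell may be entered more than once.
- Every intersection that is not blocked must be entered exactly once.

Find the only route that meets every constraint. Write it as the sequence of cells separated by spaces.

(4,1) (3,1) (2,1) (1,1) (1,2) (1,3) (2,3) (2,2) (3,2) (4,2) (4,3) (3,3)

Need to visit all 12 open cells exactly once, starting at (4,1) and ending at (3,3).
Cell (4,3) has only two open neighbours ((3,3) and (4,2)), so the path must pass straight through it: one of those is the cell it's entered from and the other is where it exits.
Route from (4,1): 3× up (reaching (1,1)), 2× right (reaching (1,3)), down to (2,3), left to (2,2), 2× down (reaching (4,2)), right to (4,3), up to (3,3) — 11 moves in all.
Check: all 12 open cells covered.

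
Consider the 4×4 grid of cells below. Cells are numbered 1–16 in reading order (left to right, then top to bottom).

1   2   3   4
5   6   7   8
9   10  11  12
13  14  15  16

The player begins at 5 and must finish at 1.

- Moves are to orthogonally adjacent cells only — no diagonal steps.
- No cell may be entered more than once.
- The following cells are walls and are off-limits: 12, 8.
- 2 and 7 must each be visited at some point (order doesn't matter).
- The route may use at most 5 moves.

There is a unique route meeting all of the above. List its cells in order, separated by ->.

5 -> 6 -> 7 -> 3 -> 2 -> 1

Any route must reach 2 and 7 and still end at 1 within 5 moves, so the order of the required stops is forced.
Route from 5: 2× right (reaching 7), up to 3, 2× left (reaching 1) — 5 moves in all.
Check: all required cells visited; 5 ≤ 5 moves.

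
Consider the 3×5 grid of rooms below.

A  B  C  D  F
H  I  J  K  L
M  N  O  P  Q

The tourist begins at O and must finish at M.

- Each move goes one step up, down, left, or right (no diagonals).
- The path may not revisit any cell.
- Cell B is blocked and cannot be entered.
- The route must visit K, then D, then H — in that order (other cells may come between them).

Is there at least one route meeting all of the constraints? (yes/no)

yes

One route that works: O → P → K → D → C → J → I → H → M.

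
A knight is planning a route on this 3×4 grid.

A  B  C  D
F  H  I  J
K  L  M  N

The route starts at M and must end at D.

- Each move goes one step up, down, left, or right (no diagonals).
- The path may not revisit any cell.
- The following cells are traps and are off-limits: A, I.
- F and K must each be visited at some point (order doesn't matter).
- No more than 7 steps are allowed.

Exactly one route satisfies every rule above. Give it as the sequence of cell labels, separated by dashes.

M - L - K - F - H - B - C - D

The 7-move cap with required stops at F, K leaves no slack for detours.
Route from M: 2× left (reaching K), up to F, right to H, up to B, 2× right (reaching D) — 7 moves in all.
Check: all required cells visited; 7 ≤ 7 moves.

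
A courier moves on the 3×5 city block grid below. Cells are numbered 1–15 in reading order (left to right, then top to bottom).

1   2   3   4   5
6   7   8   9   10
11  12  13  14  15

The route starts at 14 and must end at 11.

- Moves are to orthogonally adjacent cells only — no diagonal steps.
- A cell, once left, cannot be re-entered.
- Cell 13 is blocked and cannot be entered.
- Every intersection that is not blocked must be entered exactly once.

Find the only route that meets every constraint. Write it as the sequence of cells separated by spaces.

14 15 10 5 4 9 8 3 2 1 6 7 12 11

Need to visit all 14 open cells exactly once, starting at 14 and ending at 11.
Cell 12 has only two open neighbours (7 and 11), so the path must pass straight through it: one of those is the cell it's entered from and the other is where it exits.
Route from 14: right 1 to 15, up 2 to 5, left 1 to 4, down 1 to 9, left 1 to 8, up 1 to 3, left 2 to 1, down 1 to 6, right 1 to 7, down 1 to 12, left 1 to 11 — 13 moves in all.
Check: all 14 open cells covered.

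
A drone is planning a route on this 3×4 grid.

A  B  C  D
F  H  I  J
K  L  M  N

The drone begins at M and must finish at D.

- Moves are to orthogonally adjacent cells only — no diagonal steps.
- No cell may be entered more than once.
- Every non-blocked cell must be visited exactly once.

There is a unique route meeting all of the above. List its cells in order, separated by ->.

Need to visit all 12 open cells exactly once, starting at M and ending at D.
Cell A has only two open neighbours (F and B), so the path must pass straight through it: one of those is the cell it's entered from and the other is where it exits.
Route from M: right 1 to N, up 1 to J, left 2 to H, down 1 to L, left 1 to K, up 2 to A, right 3 to D — 11 moves in all.
Check: all 12 open cells covered.

M -> N -> J -> I -> H -> L -> K -> F -> A -> B -> C -> D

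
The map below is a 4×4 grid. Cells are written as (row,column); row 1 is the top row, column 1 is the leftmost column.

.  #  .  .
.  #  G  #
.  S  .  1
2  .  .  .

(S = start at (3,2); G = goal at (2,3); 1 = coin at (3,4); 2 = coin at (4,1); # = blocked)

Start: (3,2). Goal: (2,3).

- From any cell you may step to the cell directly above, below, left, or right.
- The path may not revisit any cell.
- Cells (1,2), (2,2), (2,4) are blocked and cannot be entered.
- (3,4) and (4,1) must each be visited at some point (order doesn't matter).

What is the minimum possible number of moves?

Any route passes through (3,4) and (4,1) in some order between (3,2) and (2,3). Summing Manhattan distances along each leg and taking the cheapest ordering ((3,2) → (4,1) → (3,4) → (2,3)) gives a lower bound of 2 + 4 + 2 = 8 moves.
A route of 8 moves achieves this: (3,2) → (3,1) → (4,1) → (4,2) → (4,3) → (4,4) → (3,4) → (3,3) → (2,3).
Since 8 matches the lower bound, it is optimal.

8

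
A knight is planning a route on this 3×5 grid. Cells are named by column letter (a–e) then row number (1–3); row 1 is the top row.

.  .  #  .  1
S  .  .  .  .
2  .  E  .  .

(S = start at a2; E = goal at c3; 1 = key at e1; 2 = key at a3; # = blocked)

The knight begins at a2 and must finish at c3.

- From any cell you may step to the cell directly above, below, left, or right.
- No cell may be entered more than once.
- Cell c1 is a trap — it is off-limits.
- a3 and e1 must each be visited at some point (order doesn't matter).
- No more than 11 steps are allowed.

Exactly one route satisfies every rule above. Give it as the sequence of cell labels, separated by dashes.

The budget equals the shortest possible length, so every move has to be on a shortest route through the required cells.
Route from a2: down 1 to a3, right 1 to b3, up 1 to b2, right 2 to d2, up 1 to d1, right 1 to e1, down 2 to e3, left 2 to c3 — 11 moves in all.
Check: all required cells visited; 11 ≤ 11 moves.

a2 - a3 - b3 - b2 - c2 - d2 - d1 - e1 - e2 - e3 - d3 - c3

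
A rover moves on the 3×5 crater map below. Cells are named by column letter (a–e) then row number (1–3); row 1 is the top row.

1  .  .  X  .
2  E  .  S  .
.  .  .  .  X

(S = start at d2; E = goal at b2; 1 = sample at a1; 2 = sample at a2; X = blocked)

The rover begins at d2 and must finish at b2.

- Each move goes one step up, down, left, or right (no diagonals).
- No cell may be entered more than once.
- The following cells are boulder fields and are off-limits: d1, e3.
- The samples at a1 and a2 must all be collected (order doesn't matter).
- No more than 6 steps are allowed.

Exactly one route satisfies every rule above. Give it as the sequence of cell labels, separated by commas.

d2, c2, c1, b1, a1, a2, b2

The budget equals the shortest possible length, so every move has to be on a shortest route through the required cells.
Route from d2: left to c2, up to c1, 2× left (reaching a1), down to a2, right to b2 — 6 moves in all.
Check: all required cells visited; 6 ≤ 6 moves.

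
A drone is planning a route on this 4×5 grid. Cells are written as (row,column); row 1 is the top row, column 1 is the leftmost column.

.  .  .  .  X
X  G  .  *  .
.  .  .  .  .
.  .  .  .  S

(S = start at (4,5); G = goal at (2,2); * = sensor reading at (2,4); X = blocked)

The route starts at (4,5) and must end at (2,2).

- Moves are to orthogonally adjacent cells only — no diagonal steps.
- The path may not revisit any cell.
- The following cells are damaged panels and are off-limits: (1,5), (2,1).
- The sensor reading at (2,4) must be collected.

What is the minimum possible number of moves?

Any route passes through (2,4) somewhere between (4,5) and (2,2). Summing Manhattan distances along the two legs ((4,5) → (2,4) → (2,2)) gives a lower bound of 3 + 2 = 5 moves.
A route of 5 moves achieves this: (4,5) → (3,5) → (2,5) → (2,4) → (2,3) → (2,2).
Since 5 matches the lower bound, it is optimal.

5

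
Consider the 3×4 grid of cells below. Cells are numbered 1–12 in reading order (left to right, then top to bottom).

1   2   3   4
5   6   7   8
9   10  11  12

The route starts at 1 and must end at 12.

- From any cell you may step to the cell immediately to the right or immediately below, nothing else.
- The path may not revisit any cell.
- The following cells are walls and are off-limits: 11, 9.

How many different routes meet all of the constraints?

4

A right/down-only route from 1 to 12 makes exactly 2 down-moves and 3 right-moves in some order.
With no other constraints that would be C(5,2) = 10 routes.
Subtract routes through each blocked cell (inclusion–exclusion for overlaps): − through 9: 1 − through 11: 6 + through 9&11: 1 → 4.
That gives 4 routes.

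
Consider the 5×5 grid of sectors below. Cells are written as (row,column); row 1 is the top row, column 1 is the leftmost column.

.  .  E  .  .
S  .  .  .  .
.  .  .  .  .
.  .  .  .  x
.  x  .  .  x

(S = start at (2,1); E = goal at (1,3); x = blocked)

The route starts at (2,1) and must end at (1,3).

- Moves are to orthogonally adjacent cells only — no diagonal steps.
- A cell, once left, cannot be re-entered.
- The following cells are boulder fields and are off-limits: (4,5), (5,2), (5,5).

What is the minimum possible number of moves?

The Manhattan distance from (2,1) to (1,3) is |2−1| + |1−3| = 3, so at least 3 moves are needed.
A route of 3 moves achieves this: (2,1) → (1,1) → (1,2) → (1,3).
Since 3 matches the lower bound, it is optimal.

3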